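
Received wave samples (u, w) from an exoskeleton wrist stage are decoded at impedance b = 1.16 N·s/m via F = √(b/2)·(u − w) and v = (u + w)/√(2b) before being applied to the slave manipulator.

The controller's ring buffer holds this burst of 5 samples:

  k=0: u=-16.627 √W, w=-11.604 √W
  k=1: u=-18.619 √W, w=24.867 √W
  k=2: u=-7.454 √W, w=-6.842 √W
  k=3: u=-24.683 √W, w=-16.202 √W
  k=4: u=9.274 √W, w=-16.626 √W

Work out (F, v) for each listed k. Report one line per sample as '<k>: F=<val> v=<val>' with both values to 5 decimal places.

0: F=-3.82540 v=-18.53456
1: F=-33.11795 v=4.10201
2: F=-0.46609 v=-9.38578
3: F=-6.45894 v=-26.84232
4: F=19.72485 v=-4.82682

k=0: u−w=-5.02300, u+w=-28.23100; √(b/2)=0.76158, √(2b)=1.52315; F=0.76158×(-5.023)=-3.82540, v=-28.23100/1.52315=-18.53456
k=1: u−w=-43.48600, u+w=6.24800; √(b/2)=0.76158, √(2b)=1.52315; F=0.76158×(-43.486)=-33.11795, v=6.24800/1.52315=4.10201
k=2: u−w=-0.61200, u+w=-14.29600; √(b/2)=0.76158, √(2b)=1.52315; F=0.76158×(-0.612)=-0.46609, v=-14.29600/1.52315=-9.38578
k=3: u−w=-8.48100, u+w=-40.88500; √(b/2)=0.76158, √(2b)=1.52315; F=0.76158×(-8.481)=-6.45894, v=-40.88500/1.52315=-26.84232
k=4: u−w=25.90000, u+w=-7.35200; √(b/2)=0.76158, √(2b)=1.52315; F=0.76158×25.9=19.72485, v=-7.35200/1.52315=-4.82682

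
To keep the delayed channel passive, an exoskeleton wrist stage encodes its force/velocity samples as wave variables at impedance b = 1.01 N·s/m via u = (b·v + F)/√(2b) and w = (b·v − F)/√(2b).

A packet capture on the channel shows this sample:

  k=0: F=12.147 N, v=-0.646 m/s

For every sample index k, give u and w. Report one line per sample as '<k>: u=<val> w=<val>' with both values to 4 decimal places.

0: u=8.0875 w=-9.0057

k=0: b·v=1.01×(-0.646)=-0.6525; √(2b)=1.4213; u=(-0.6525+12.147)/1.4213=8.0875, w=(-0.6525−12.147)/1.4213=-9.0057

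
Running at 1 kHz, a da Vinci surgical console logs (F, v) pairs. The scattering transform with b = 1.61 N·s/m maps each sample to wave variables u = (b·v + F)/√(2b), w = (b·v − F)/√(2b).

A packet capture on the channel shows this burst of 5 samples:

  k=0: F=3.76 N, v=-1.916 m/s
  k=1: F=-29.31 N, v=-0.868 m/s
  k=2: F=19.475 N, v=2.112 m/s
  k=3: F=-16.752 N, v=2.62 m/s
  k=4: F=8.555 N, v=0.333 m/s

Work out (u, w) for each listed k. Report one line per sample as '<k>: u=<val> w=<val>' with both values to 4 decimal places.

0: u=0.3763 w=-3.8144
1: u=-17.1126 w=15.5550
2: u=12.7479 w=-8.9581
3: u=-6.9848 w=11.6862
4: u=5.0663 w=-4.4687

k=0: b·v=1.61×(-1.916)=-3.0848; √(2b)=1.7944; u=(-3.0848+3.76)/1.7944=0.3763, w=(-3.0848−3.76)/1.7944=-3.8144
k=1: b·v=1.61×(-0.868)=-1.3975; √(2b)=1.7944; u=(-1.3975+(-29.31))/1.7944=-17.1126, w=(-1.3975−(-29.31))/1.7944=15.5550
k=2: b·v=1.61×2.112=3.4003; √(2b)=1.7944; u=(3.4003+19.475)/1.7944=12.7479, w=(3.4003−19.475)/1.7944=-8.9581
k=3: b·v=1.61×2.62=4.2182; √(2b)=1.7944; u=(4.2182+(-16.752))/1.7944=-6.9848, w=(4.2182−(-16.752))/1.7944=11.6862
k=4: b·v=1.61×0.333=0.5361; √(2b)=1.7944; u=(0.5361+8.555)/1.7944=5.0663, w=(0.5361−8.555)/1.7944=-4.4687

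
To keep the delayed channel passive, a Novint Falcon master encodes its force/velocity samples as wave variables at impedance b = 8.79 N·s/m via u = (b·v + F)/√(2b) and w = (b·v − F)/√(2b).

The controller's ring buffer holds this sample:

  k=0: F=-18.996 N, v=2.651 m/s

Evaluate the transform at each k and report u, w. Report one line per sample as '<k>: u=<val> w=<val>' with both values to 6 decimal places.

k=0: b·v=8.79×2.651=23.302290; √(2b)=4.192851; u=(23.302290+(-18.996))/4.192851=1.027055, w=(23.302290−(-18.996))/4.192851=10.088193

0: u=1.027055 w=10.088193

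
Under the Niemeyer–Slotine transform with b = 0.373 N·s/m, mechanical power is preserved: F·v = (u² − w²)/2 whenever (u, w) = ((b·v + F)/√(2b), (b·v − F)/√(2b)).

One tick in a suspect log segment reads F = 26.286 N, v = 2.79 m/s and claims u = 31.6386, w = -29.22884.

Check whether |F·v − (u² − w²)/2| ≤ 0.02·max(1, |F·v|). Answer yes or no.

F·v = 26.286×2.79 = 73.3379 W.
(u² − w²)/2 = (1001.0010 − 854.3251)/2 = 73.3380 W.
|Δ| = 0.0000;  2% of max(1, |F·v|) = 1.4668.

yes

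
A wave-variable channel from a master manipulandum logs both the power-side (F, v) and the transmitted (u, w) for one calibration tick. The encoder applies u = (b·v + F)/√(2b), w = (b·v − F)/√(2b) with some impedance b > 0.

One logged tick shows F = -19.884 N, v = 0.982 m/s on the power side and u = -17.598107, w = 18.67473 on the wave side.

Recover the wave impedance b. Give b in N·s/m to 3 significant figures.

u + w = 1.076623;  u + w = √(2b)·v, so √(2b) = 1.076623/0.982 = 1.096357.
b = (√(2b))²/2 = 1.202000/2 = 0.601000.
(Check via u − w = 2F/√(2b): u − w = -36.272837, 2F/√(2b) = -36.272842.)

b = 0.601 N·s/m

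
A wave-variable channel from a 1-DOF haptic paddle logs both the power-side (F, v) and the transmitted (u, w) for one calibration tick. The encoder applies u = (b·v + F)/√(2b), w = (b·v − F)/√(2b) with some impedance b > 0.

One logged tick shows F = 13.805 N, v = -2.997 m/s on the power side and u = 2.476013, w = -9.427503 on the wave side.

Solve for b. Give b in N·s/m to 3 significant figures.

b = 2.69 N·s/m

u + w = -6.951490;  u + w = √(2b)·v, so √(2b) = -6.951490/(-2.997) = 2.319483.
b = (√(2b))²/2 = 5.380001/2 = 2.690000.
(Check via u − w = 2F/√(2b): u − w = 11.903516, 2F/√(2b) = 11.903516.)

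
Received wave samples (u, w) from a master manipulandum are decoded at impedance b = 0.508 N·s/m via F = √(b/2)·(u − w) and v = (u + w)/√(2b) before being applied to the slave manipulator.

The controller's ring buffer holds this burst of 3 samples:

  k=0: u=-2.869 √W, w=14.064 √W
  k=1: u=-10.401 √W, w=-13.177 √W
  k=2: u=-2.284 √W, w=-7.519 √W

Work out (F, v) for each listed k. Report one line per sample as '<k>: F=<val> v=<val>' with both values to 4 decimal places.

k=0: u−w=-16.9330, u+w=11.1950; √(b/2)=0.5040, √(2b)=1.0080; F=0.5040×(-16.933)=-8.5340, v=11.1950/1.0080=11.1065
k=1: u−w=2.7760, u+w=-23.5780; √(b/2)=0.5040, √(2b)=1.0080; F=0.5040×2.776=1.3991, v=-23.5780/1.0080=-23.3916
k=2: u−w=5.2350, u+w=-9.8030; √(b/2)=0.5040, √(2b)=1.0080; F=0.5040×5.235=2.6384, v=-9.8030/1.0080=-9.7255

0: F=-8.5340 v=11.1065
1: F=1.3991 v=-23.3916
2: F=2.6384 v=-9.7255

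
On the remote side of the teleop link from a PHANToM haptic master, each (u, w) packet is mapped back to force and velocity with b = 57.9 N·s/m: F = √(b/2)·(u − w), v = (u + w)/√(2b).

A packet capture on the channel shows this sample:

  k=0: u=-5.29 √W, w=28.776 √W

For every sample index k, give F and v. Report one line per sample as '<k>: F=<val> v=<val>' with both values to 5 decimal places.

k=0: u−w=-34.06600, u+w=23.48600; √(b/2)=5.38052, √(2b)=10.76104; F=5.38052×(-34.066)=-183.29281, v=23.48600/10.76104=2.18250

0: F=-183.29281 v=2.18250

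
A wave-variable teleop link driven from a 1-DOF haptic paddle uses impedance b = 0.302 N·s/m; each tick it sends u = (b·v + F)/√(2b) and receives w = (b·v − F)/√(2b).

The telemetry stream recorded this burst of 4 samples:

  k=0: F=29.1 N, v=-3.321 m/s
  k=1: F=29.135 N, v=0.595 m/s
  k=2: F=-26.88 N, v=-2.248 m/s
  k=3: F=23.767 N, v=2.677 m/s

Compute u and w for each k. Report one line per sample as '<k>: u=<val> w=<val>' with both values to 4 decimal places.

k=0: b·v=0.302×(-3.321)=-1.0029; √(2b)=0.7772; u=(-1.0029+29.1)/0.7772=36.1528, w=(-1.0029−29.1)/0.7772=-38.7338
k=1: b·v=0.302×0.595=0.1797; √(2b)=0.7772; u=(0.1797+29.135)/0.7772=37.7196, w=(0.1797−29.135)/0.7772=-37.2572
k=2: b·v=0.302×(-2.248)=-0.6789; √(2b)=0.7772; u=(-0.6789+(-26.88))/0.7772=-35.4604, w=(-0.6789−(-26.88))/0.7772=33.7133
k=3: b·v=0.302×2.677=0.8085; √(2b)=0.7772; u=(0.8085+23.767)/0.7772=31.6215, w=(0.8085−23.767)/0.7772=-29.5410

0: u=36.1528 w=-38.7338
1: u=37.7196 w=-37.2572
2: u=-35.4604 w=33.7133
3: u=31.6215 w=-29.5410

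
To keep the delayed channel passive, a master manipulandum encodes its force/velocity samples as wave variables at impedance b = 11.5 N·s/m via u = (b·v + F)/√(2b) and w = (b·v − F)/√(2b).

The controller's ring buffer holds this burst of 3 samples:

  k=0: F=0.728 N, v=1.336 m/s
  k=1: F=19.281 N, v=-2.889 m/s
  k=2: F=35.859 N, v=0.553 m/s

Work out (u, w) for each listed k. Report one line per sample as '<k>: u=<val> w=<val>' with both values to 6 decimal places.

k=0: b·v=11.5×1.336=15.364000; √(2b)=4.795832; u=(15.364000+0.728)/4.795832=3.355414, w=(15.364000−0.728)/4.795832=3.051817
k=1: b·v=11.5×(-2.889)=-33.223500; √(2b)=4.795832; u=(-33.223500+19.281)/4.795832=-2.907212, w=(-33.223500−19.281)/4.795832=-10.947945
k=2: b·v=11.5×0.553=6.359500; √(2b)=4.795832; u=(6.359500+35.859)/4.795832=8.803166, w=(6.359500−35.859)/4.795832=-6.151071

0: u=3.355414 w=3.051817
1: u=-2.907212 w=-10.947945
2: u=8.803166 w=-6.151071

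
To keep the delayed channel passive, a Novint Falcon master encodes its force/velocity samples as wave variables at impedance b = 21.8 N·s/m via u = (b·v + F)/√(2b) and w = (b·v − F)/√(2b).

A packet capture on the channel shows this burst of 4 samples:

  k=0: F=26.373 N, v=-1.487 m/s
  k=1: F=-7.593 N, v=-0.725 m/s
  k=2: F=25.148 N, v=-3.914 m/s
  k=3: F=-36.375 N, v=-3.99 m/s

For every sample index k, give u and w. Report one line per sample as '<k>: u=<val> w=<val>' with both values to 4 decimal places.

0: u=-0.9153 w=-8.9034
1: u=-3.5435 w=-1.2437
2: u=-9.1136 w=-16.7307
3: u=-18.6819 w=-7.6642

k=0: b·v=21.8×(-1.487)=-32.4166; √(2b)=6.6030; u=(-32.4166+26.373)/6.6030=-0.9153, w=(-32.4166−26.373)/6.6030=-8.9034
k=1: b·v=21.8×(-0.725)=-15.8050; √(2b)=6.6030; u=(-15.8050+(-7.593))/6.6030=-3.5435, w=(-15.8050−(-7.593))/6.6030=-1.2437
k=2: b·v=21.8×(-3.914)=-85.3252; √(2b)=6.6030; u=(-85.3252+25.148)/6.6030=-9.1136, w=(-85.3252−25.148)/6.6030=-16.7307
k=3: b·v=21.8×(-3.99)=-86.9820; √(2b)=6.6030; u=(-86.9820+(-36.375))/6.6030=-18.6819, w=(-86.9820−(-36.375))/6.6030=-7.6642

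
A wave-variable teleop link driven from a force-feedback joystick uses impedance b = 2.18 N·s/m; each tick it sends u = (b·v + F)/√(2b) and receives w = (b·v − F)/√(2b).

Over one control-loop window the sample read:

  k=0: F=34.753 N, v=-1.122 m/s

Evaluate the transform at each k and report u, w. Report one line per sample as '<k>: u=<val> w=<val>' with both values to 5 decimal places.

k=0: b·v=2.18×(-1.122)=-2.44596; √(2b)=2.08806; u=(-2.44596+34.753)/2.08806=15.47227, w=(-2.44596−34.753)/2.08806=-17.81507

0: u=15.47227 w=-17.81507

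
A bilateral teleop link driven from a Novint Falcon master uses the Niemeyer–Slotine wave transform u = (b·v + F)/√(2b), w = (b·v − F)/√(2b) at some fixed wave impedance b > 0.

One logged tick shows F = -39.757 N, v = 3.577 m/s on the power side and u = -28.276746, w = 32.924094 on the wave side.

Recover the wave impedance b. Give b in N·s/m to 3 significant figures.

u + w = 4.647348;  u + w = √(2b)·v, so √(2b) = 4.647348/3.577 = 1.299231.
b = (√(2b))²/2 = 1.688000/2 = 0.844000.
(Check via u − w = 2F/√(2b): u − w = -61.200840, 2F/√(2b) = -61.200835.)

b = 0.844 N·s/m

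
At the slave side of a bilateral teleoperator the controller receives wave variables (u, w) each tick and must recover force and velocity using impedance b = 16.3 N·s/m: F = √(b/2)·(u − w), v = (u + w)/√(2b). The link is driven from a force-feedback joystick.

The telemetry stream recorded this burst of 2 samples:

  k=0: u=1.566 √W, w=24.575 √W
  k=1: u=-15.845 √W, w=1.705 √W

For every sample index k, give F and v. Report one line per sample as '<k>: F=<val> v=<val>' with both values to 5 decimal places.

k=0: u−w=-23.00900, u+w=26.14100; √(b/2)=2.85482, √(2b)=5.70964; F=2.85482×(-23.009)=-65.68656, v=26.14100/5.70964=4.57840
k=1: u−w=-17.55000, u+w=-14.14000; √(b/2)=2.85482, √(2b)=5.70964; F=2.85482×(-17.55)=-50.10210, v=-14.14000/5.70964=-2.47651

0: F=-65.68656 v=4.57840
1: F=-50.10210 v=-2.47651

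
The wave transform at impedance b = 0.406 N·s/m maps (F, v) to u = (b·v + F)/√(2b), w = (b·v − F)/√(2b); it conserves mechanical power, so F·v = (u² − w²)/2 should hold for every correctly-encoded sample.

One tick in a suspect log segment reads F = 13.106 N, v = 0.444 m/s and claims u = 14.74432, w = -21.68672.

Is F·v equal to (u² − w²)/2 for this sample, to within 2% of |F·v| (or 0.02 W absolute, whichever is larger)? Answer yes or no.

F·v = 13.106×0.444 = 5.8191 W.
(u² − w²)/2 = (217.3950 − 470.3138)/2 = -126.4594 W.
|Δ| = 132.2785;  2% of max(1, |F·v|) = 0.1164.

no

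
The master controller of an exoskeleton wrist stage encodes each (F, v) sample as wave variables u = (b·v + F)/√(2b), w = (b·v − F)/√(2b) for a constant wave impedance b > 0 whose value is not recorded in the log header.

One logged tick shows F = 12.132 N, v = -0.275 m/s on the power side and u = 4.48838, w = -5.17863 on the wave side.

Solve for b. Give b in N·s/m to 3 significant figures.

u + w = -0.69025;  u + w = √(2b)·v, so √(2b) = -0.69025/(-0.275) = 2.51000.
b = (√(2b))²/2 = 6.30010/2 = 3.15005.
(Check via u − w = 2F/√(2b): u − w = 9.66701, 2F/√(2b) = 9.66693.)

b = 3.15 N·s/m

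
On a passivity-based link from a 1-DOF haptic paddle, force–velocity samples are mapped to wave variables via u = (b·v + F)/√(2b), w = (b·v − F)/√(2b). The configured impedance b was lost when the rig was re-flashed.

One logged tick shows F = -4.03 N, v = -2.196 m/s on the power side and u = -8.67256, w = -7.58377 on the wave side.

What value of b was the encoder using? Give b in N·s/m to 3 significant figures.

u + w = -16.25633;  u + w = √(2b)·v, so √(2b) = -16.25633/(-2.196) = 7.40270.
b = (√(2b))²/2 = 54.79997/2 = 27.39999.
(Check via u − w = 2F/√(2b): u − w = -1.08879, 2F/√(2b) = -1.08879.)

b = 27.4 N·s/m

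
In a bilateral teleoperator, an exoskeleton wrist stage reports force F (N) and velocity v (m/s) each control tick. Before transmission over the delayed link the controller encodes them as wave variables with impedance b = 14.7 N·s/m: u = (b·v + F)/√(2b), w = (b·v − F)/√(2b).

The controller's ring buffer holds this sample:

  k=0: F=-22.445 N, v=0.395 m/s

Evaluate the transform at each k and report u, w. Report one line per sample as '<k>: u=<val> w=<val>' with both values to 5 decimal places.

0: u=-3.06860 w=5.21036

k=0: b·v=14.7×0.395=5.80650; √(2b)=5.42218; u=(5.80650+(-22.445))/5.42218=-3.06860, w=(5.80650−(-22.445))/5.42218=5.21036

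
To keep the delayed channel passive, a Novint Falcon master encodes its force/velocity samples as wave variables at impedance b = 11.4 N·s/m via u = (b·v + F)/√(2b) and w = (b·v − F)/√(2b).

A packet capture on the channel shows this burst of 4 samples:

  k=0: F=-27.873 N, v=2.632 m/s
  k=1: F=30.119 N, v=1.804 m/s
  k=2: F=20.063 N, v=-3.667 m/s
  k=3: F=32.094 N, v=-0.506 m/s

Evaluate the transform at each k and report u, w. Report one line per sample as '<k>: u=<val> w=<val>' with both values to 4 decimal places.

k=0: b·v=11.4×2.632=30.0048; √(2b)=4.7749; u=(30.0048+(-27.873))/4.7749=0.4465, w=(30.0048−(-27.873))/4.7749=12.1212
k=1: b·v=11.4×1.804=20.5656; √(2b)=4.7749; u=(20.5656+30.119)/4.7749=10.6147, w=(20.5656−30.119)/4.7749=-2.0007
k=2: b·v=11.4×(-3.667)=-41.8038; √(2b)=4.7749; u=(-41.8038+20.063)/4.7749=-4.5531, w=(-41.8038−20.063)/4.7749=-12.9566
k=3: b·v=11.4×(-0.506)=-5.7684; √(2b)=4.7749; u=(-5.7684+32.094)/4.7749=5.5133, w=(-5.7684−32.094)/4.7749=-7.9294

0: u=0.4465 w=12.1212
1: u=10.6147 w=-2.0007
2: u=-4.5531 w=-12.9566
3: u=5.5133 w=-7.9294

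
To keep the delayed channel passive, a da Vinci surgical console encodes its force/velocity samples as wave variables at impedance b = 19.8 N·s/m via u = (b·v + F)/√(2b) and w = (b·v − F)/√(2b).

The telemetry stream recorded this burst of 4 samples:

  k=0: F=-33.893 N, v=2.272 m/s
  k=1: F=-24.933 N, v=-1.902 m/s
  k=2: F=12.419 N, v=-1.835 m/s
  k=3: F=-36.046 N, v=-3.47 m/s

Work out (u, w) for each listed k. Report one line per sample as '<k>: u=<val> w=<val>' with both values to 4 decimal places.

0: u=1.7627 w=12.5346
1: u=-9.9466 w=-2.0224
2: u=-3.8002 w=-7.7472
3: u=-16.6462 w=-5.1900

k=0: b·v=19.8×2.272=44.9856; √(2b)=6.2929; u=(44.9856+(-33.893))/6.2929=1.7627, w=(44.9856−(-33.893))/6.2929=12.5346
k=1: b·v=19.8×(-1.902)=-37.6596; √(2b)=6.2929; u=(-37.6596+(-24.933))/6.2929=-9.9466, w=(-37.6596−(-24.933))/6.2929=-2.0224
k=2: b·v=19.8×(-1.835)=-36.3330; √(2b)=6.2929; u=(-36.3330+12.419)/6.2929=-3.8002, w=(-36.3330−12.419)/6.2929=-7.7472
k=3: b·v=19.8×(-3.47)=-68.7060; √(2b)=6.2929; u=(-68.7060+(-36.046))/6.2929=-16.6462, w=(-68.7060−(-36.046))/6.2929=-5.1900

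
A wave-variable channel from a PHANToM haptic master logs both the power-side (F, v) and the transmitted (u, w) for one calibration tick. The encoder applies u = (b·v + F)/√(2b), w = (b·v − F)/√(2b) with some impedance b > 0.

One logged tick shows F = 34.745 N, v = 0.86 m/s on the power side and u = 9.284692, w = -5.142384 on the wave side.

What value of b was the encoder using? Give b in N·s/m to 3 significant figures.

u + w = 4.142308;  u + w = √(2b)·v, so √(2b) = 4.142308/0.86 = 4.816637.
b = (√(2b))²/2 = 23.199994/2 = 11.599997.
(Check via u − w = 2F/√(2b): u − w = 14.427076, 2F/√(2b) = 14.427078.)

b = 11.6 N·s/m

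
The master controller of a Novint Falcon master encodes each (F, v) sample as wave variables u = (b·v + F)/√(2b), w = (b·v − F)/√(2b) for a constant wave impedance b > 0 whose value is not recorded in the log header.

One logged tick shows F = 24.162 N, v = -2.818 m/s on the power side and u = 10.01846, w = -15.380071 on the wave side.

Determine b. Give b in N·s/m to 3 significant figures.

u + w = -5.361611;  u + w = √(2b)·v, so √(2b) = -5.361611/(-2.818) = 1.902630.
b = (√(2b))²/2 = 3.620000/2 = 1.810000.
(Check via u − w = 2F/√(2b): u − w = 25.398531, 2F/√(2b) = 25.398529.)

b = 1.81 N·s/m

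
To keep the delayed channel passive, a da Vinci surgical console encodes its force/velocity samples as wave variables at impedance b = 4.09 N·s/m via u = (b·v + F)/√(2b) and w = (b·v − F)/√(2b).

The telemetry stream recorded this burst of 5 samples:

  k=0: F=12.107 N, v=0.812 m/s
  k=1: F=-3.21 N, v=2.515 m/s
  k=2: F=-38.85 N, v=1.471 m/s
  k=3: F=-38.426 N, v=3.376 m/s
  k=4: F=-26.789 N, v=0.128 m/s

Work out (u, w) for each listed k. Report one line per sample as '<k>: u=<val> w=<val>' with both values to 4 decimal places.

k=0: b·v=4.09×0.812=3.3211; √(2b)=2.8601; u=(3.3211+12.107)/2.8601=5.3943, w=(3.3211−12.107)/2.8601=-3.0719
k=1: b·v=4.09×2.515=10.2864; √(2b)=2.8601; u=(10.2864+(-3.21))/2.8601=2.4742, w=(10.2864−(-3.21))/2.8601=4.7189
k=2: b·v=4.09×1.471=6.0164; √(2b)=2.8601; u=(6.0164+(-38.85))/2.8601=-11.4800, w=(6.0164−(-38.85))/2.8601=15.6872
k=3: b·v=4.09×3.376=13.8078; √(2b)=2.8601; u=(13.8078+(-38.426))/2.8601=-8.6075, w=(13.8078−(-38.426))/2.8601=18.2631
k=4: b·v=4.09×0.128=0.5235; √(2b)=2.8601; u=(0.5235+(-26.789))/2.8601=-9.1835, w=(0.5235−(-26.789))/2.8601=9.5496

0: u=5.3943 w=-3.0719
1: u=2.4742 w=4.7189
2: u=-11.4800 w=15.6872
3: u=-8.6075 w=18.2631
4: u=-9.1835 w=9.5496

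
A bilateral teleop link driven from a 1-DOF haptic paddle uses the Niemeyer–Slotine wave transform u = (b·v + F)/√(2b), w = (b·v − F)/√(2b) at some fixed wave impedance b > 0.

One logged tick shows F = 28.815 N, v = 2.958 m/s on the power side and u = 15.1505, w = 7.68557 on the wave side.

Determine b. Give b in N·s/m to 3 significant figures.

b = 29.8 N·s/m

u + w = 22.8361;  u + w = √(2b)·v, so √(2b) = 22.8361/2.958 = 7.7201.
b = (√(2b))²/2 = 59.6000/2 = 29.8000.
(Check via u − w = 2F/√(2b): u − w = 7.4649, 2F/√(2b) = 7.4649.)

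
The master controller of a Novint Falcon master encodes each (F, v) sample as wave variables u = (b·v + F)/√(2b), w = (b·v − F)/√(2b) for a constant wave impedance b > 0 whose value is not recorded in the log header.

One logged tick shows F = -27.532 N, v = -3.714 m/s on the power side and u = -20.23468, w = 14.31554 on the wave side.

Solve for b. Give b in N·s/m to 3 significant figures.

u + w = -5.91914;  u + w = √(2b)·v, so √(2b) = -5.91914/(-3.714) = 1.59374.
b = (√(2b))²/2 = 2.54000/2 = 1.27000.
(Check via u − w = 2F/√(2b): u − w = -34.55022, 2F/√(2b) = -34.55024.)

b = 1.27 N·s/m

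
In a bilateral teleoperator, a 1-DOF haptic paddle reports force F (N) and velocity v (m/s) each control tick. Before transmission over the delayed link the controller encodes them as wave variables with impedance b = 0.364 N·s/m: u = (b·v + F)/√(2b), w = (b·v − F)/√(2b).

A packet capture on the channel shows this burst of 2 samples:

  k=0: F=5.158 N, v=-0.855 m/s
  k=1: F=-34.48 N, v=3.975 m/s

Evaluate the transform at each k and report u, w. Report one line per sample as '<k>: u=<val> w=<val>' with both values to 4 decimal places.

0: u=5.6805 w=-6.4100
1: u=-38.7154 w=42.1070

k=0: b·v=0.364×(-0.855)=-0.3112; √(2b)=0.8532; u=(-0.3112+5.158)/0.8532=5.6805, w=(-0.3112−5.158)/0.8532=-6.4100
k=1: b·v=0.364×3.975=1.4469; √(2b)=0.8532; u=(1.4469+(-34.48))/0.8532=-38.7154, w=(1.4469−(-34.48))/0.8532=42.1070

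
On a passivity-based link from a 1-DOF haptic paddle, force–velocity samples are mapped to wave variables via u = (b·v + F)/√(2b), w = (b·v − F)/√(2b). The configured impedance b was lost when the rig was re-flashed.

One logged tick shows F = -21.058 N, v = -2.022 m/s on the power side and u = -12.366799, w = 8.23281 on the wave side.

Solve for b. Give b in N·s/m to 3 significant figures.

u + w = -4.133989;  u + w = √(2b)·v, so √(2b) = -4.133989/(-2.022) = 2.044505.
b = (√(2b))²/2 = 4.180000/2 = 2.090000.
(Check via u − w = 2F/√(2b): u − w = -20.599609, 2F/√(2b) = -20.599608.)

b = 2.09 N·s/m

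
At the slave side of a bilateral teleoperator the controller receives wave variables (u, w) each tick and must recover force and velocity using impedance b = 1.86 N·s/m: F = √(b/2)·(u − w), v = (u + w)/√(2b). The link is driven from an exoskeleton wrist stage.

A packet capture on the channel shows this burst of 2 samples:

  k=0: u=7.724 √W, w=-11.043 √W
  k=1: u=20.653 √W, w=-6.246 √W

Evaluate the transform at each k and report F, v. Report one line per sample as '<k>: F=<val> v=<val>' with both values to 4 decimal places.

0: F=18.0982 v=-1.7208
1: F=25.9405 v=7.4697

k=0: u−w=18.7670, u+w=-3.3190; √(b/2)=0.9644, √(2b)=1.9287; F=0.9644×18.767=18.0982, v=-3.3190/1.9287=-1.7208
k=1: u−w=26.8990, u+w=14.4070; √(b/2)=0.9644, √(2b)=1.9287; F=0.9644×26.899=25.9405, v=14.4070/1.9287=7.4697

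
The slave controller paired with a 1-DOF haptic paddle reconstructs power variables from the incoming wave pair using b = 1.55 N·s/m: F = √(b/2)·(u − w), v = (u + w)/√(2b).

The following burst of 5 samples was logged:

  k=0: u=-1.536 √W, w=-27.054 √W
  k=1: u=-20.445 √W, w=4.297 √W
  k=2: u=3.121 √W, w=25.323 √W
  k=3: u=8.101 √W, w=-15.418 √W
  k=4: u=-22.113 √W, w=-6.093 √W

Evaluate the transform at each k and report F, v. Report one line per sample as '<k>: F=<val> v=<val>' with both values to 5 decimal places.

0: F=22.46454 v=-16.23803
1: F=-21.78139 v=-9.17145
2: F=-19.54533 v=16.15511
3: F=20.70474 v=-4.15578
4: F=-14.10306 v=-16.01993

k=0: u−w=25.51800, u+w=-28.59000; √(b/2)=0.88034, √(2b)=1.76068; F=0.88034×25.518=22.46454, v=-28.59000/1.76068=-16.23803
k=1: u−w=-24.74200, u+w=-16.14800; √(b/2)=0.88034, √(2b)=1.76068; F=0.88034×(-24.742)=-21.78139, v=-16.14800/1.76068=-9.17145
k=2: u−w=-22.20200, u+w=28.44400; √(b/2)=0.88034, √(2b)=1.76068; F=0.88034×(-22.202)=-19.54533, v=28.44400/1.76068=16.15511
k=3: u−w=23.51900, u+w=-7.31700; √(b/2)=0.88034, √(2b)=1.76068; F=0.88034×23.519=20.70474, v=-7.31700/1.76068=-4.15578
k=4: u−w=-16.02000, u+w=-28.20600; √(b/2)=0.88034, √(2b)=1.76068; F=0.88034×(-16.02)=-14.10306, v=-28.20600/1.76068=-16.01993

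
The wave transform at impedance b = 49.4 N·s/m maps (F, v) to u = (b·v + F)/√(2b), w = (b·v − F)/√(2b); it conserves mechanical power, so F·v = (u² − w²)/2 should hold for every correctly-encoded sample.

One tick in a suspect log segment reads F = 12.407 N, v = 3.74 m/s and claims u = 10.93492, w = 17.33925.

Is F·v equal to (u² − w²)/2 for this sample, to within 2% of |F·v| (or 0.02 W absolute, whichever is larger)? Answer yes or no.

no

F·v = 12.407×3.74 = 46.4022 W.
(u² − w²)/2 = (119.5725 − 300.6496)/2 = -90.5386 W.
|Δ| = 136.9407;  2% of max(1, |F·v|) = 0.9280.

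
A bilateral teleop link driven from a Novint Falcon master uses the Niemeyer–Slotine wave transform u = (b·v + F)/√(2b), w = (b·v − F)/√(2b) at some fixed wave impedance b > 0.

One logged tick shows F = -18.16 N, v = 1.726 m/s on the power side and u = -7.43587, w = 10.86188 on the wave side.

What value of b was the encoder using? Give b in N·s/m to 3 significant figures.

b = 1.97 N·s/m

u + w = 3.42601;  u + w = √(2b)·v, so √(2b) = 3.42601/1.726 = 1.98494.
b = (√(2b))²/2 = 3.93999/2 = 1.97000.
(Check via u − w = 2F/√(2b): u − w = -18.29775, 2F/√(2b) = -18.29776.)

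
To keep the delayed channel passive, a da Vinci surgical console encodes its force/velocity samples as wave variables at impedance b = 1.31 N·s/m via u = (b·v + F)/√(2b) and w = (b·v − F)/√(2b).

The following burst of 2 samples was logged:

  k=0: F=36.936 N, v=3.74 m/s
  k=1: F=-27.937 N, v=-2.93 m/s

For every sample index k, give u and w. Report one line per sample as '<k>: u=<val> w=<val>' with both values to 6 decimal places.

0: u=25.845996 w=-19.792278
1: u=-19.630846 w=14.888227

k=0: b·v=1.31×3.74=4.899400; √(2b)=1.618641; u=(4.899400+36.936)/1.618641=25.845996, w=(4.899400−36.936)/1.618641=-19.792278
k=1: b·v=1.31×(-2.93)=-3.838300; √(2b)=1.618641; u=(-3.838300+(-27.937))/1.618641=-19.630846, w=(-3.838300−(-27.937))/1.618641=14.888227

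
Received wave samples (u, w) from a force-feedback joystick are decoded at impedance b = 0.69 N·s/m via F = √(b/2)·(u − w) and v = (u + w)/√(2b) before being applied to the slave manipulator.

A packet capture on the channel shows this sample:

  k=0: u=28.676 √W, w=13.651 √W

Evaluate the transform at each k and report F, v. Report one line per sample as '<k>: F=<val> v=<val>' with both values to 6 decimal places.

k=0: u−w=15.025000, u+w=42.327000; √(b/2)=0.587367, √(2b)=1.174734; F=0.587367×15.025=8.825189, v=42.327000/1.174734=36.031135

0: F=8.825189 v=36.031135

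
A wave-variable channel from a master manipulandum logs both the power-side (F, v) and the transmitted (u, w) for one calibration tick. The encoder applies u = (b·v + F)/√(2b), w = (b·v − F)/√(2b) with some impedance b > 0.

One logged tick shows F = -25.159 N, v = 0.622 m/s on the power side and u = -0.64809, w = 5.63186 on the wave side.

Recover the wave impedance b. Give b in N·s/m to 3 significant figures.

b = 32.1 N·s/m

u + w = 4.9838;  u + w = √(2b)·v, so √(2b) = 4.9838/0.622 = 8.0125.
b = (√(2b))²/2 = 64.2000/2 = 32.1000.
(Check via u − w = 2F/√(2b): u − w = -6.2799, 2F/√(2b) = -6.2799.)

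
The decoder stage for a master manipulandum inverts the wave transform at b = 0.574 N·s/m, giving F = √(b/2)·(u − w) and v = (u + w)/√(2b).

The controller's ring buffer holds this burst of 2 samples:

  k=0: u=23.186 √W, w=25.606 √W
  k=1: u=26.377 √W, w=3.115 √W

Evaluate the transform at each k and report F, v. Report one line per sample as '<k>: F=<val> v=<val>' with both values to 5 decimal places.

0: F=-1.29645 v=45.53839
1: F=12.46201 v=27.52538

k=0: u−w=-2.42000, u+w=48.79200; √(b/2)=0.53572, √(2b)=1.07145; F=0.53572×(-2.42)=-1.29645, v=48.79200/1.07145=45.53839
k=1: u−w=23.26200, u+w=29.49200; √(b/2)=0.53572, √(2b)=1.07145; F=0.53572×23.262=12.46201, v=29.49200/1.07145=27.52538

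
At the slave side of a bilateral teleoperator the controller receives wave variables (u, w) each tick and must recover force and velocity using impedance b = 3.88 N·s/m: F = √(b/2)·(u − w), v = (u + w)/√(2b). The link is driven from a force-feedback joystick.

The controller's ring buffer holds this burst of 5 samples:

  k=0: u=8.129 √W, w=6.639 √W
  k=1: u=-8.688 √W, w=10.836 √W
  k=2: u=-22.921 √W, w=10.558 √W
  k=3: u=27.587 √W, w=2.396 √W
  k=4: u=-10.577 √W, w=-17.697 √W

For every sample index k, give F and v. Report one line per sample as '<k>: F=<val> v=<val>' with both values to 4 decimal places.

0: F=2.0753 v=5.3014
1: F=-27.1938 v=0.7711
2: F=-46.6309 v=-4.4381
3: F=35.0870 v=10.7633
4: F=9.9170 v=-10.1498

k=0: u−w=1.4900, u+w=14.7680; √(b/2)=1.3928, √(2b)=2.7857; F=1.3928×1.49=2.0753, v=14.7680/2.7857=5.3014
k=1: u−w=-19.5240, u+w=2.1480; √(b/2)=1.3928, √(2b)=2.7857; F=1.3928×(-19.524)=-27.1938, v=2.1480/2.7857=0.7711
k=2: u−w=-33.4790, u+w=-12.3630; √(b/2)=1.3928, √(2b)=2.7857; F=1.3928×(-33.479)=-46.6309, v=-12.3630/2.7857=-4.4381
k=3: u−w=25.1910, u+w=29.9830; √(b/2)=1.3928, √(2b)=2.7857; F=1.3928×25.191=35.0870, v=29.9830/2.7857=10.7633
k=4: u−w=7.1200, u+w=-28.2740; √(b/2)=1.3928, √(2b)=2.7857; F=1.3928×7.12=9.9170, v=-28.2740/2.7857=-10.1498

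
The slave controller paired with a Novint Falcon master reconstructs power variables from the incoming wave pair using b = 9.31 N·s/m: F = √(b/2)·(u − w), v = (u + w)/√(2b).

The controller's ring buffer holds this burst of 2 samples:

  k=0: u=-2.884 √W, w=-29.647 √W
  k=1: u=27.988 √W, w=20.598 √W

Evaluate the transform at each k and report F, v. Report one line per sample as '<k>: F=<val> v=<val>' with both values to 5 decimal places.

0: F=57.74237 v=-7.53889
1: F=15.94426 v=11.25956

k=0: u−w=26.76300, u+w=-32.53100; √(b/2)=2.15754, √(2b)=4.31509; F=2.15754×26.763=57.74237, v=-32.53100/4.31509=-7.53889
k=1: u−w=7.39000, u+w=48.58600; √(b/2)=2.15754, √(2b)=4.31509; F=2.15754×7.39=15.94426, v=48.58600/4.31509=11.25956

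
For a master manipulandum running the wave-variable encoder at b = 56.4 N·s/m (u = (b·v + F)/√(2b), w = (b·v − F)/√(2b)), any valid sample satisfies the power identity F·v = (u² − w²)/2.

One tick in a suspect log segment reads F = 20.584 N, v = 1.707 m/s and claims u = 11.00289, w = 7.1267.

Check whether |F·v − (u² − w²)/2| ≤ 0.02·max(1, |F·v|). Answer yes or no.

F·v = 20.584×1.707 = 35.1369 W.
(u² − w²)/2 = (121.0636 − 50.7899)/2 = 35.1369 W.
|Δ| = 0.0000;  2% of max(1, |F·v|) = 0.7027.

yes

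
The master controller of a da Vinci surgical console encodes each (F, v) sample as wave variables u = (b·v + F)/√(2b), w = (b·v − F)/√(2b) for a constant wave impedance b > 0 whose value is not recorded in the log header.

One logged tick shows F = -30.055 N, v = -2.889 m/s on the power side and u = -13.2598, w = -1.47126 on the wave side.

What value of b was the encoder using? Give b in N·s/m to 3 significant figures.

u + w = -14.73106;  u + w = √(2b)·v, so √(2b) = -14.73106/(-2.889) = 5.09902.
b = (√(2b))²/2 = 25.99997/2 = 12.99999.
(Check via u − w = 2F/√(2b): u − w = -11.78854, 2F/√(2b) = -11.78855.)

b = 13 N·s/m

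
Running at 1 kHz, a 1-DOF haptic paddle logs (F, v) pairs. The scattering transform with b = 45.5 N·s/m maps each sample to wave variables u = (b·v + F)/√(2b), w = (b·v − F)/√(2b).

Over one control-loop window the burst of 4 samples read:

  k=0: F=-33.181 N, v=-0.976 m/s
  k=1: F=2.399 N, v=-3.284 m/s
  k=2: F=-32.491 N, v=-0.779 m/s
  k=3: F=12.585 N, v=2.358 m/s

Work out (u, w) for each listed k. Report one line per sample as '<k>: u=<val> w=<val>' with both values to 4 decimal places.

k=0: b·v=45.5×(-0.976)=-44.4080; √(2b)=9.5394; u=(-44.4080+(-33.181))/9.5394=-8.1335, w=(-44.4080−(-33.181))/9.5394=-1.1769
k=1: b·v=45.5×(-3.284)=-149.4220; √(2b)=9.5394; u=(-149.4220+2.399)/9.5394=-15.4122, w=(-149.4220−2.399)/9.5394=-15.9152
k=2: b·v=45.5×(-0.779)=-35.4445; √(2b)=9.5394; u=(-35.4445+(-32.491))/9.5394=-7.1216, w=(-35.4445−(-32.491))/9.5394=-0.3096
k=3: b·v=45.5×2.358=107.2890; √(2b)=9.5394; u=(107.2890+12.585)/9.5394=12.5662, w=(107.2890−12.585)/9.5394=9.9277

0: u=-8.1335 w=-1.1769
1: u=-15.4122 w=-15.9152
2: u=-7.1216 w=-0.3096
3: u=12.5662 w=9.9277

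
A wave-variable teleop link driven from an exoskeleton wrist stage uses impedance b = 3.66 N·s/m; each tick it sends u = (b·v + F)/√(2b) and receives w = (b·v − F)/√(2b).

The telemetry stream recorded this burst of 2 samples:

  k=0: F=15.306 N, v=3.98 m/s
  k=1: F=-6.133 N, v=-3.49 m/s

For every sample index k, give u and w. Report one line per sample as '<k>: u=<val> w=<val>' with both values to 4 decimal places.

k=0: b·v=3.66×3.98=14.5668; √(2b)=2.7055; u=(14.5668+15.306)/2.7055=11.0413, w=(14.5668−15.306)/2.7055=-0.2732
k=1: b·v=3.66×(-3.49)=-12.7734; √(2b)=2.7055; u=(-12.7734+(-6.133))/2.7055=-6.9880, w=(-12.7734−(-6.133))/2.7055=-2.4544

0: u=11.0413 w=-0.2732
1: u=-6.9880 w=-2.4544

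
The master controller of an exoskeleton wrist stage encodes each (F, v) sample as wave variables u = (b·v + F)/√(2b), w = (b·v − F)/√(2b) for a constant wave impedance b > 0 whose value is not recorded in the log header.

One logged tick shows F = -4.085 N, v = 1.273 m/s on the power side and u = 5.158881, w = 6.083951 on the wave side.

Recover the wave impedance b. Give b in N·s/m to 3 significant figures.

u + w = 11.242832;  u + w = √(2b)·v, so √(2b) = 11.242832/1.273 = 8.831761.
b = (√(2b))²/2 = 78.000006/2 = 39.000003.
(Check via u − w = 2F/√(2b): u − w = -0.925070, 2F/√(2b) = -0.925070.)

b = 39 N·s/m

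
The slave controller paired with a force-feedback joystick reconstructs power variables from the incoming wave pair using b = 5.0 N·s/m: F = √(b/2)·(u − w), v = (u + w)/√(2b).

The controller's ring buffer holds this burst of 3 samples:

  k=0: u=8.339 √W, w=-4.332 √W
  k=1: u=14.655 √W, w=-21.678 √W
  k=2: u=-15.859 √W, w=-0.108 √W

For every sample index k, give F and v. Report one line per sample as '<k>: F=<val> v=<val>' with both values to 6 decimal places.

k=0: u−w=12.671000, u+w=4.007000; √(b/2)=1.581139, √(2b)=3.162278; F=1.581139×12.671=20.034610, v=4.007000/3.162278=1.267125
k=1: u−w=36.333000, u+w=-7.023000; √(b/2)=1.581139, √(2b)=3.162278; F=1.581139×36.333=57.447517, v=-7.023000/3.162278=-2.220868
k=2: u−w=-15.751000, u+w=-15.967000; √(b/2)=1.581139, √(2b)=3.162278; F=1.581139×(-15.751)=-24.904518, v=-15.967000/3.162278=-5.049209

0: F=20.034610 v=1.267125
1: F=57.447517 v=-2.220868
2: F=-24.904518 v=-5.049209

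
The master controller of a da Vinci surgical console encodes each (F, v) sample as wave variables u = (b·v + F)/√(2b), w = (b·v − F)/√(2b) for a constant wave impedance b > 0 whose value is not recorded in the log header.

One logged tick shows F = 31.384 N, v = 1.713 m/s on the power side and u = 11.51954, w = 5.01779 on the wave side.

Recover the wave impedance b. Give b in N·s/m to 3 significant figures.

u + w = 16.5373;  u + w = √(2b)·v, so √(2b) = 16.5373/1.713 = 9.6540.
b = (√(2b))²/2 = 93.2000/2 = 46.6000.
(Check via u − w = 2F/√(2b): u − w = 6.5017, 2F/√(2b) = 6.5017.)

b = 46.6 N·s/m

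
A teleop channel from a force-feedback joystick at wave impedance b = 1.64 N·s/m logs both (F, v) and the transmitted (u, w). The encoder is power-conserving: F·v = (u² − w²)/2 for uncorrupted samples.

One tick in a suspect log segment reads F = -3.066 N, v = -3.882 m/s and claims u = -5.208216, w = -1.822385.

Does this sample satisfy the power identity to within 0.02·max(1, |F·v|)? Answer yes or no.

F·v = (-3.066)×(-3.882) = 11.902212 W.
(u² − w²)/2 = (27.125514 − 3.321087)/2 = 11.902213 W.
|Δ| = 0.000001;  2% of max(1, |F·v|) = 0.238044.

yes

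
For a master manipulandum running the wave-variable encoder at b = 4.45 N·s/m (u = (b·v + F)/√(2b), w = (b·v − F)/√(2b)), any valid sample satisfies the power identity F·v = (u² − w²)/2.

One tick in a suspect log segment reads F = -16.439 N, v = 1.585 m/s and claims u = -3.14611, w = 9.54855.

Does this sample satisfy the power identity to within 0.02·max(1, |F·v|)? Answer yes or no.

F·v = (-16.439)×1.585 = -26.0558 W.
(u² − w²)/2 = (9.8980 − 91.1748)/2 = -40.6384 W.
|Δ| = 14.5826;  2% of max(1, |F·v|) = 0.5211.

no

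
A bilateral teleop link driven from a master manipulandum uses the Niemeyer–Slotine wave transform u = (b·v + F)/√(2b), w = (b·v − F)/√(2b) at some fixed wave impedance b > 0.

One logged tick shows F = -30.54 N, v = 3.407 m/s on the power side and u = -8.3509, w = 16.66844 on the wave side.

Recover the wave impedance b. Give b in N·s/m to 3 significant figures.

u + w = 8.31754;  u + w = √(2b)·v, so √(2b) = 8.31754/3.407 = 2.44131.
b = (√(2b))²/2 = 5.95999/2 = 2.97999.
(Check via u − w = 2F/√(2b): u − w = -25.01934, 2F/√(2b) = -25.01936.)

b = 2.98 N·s/m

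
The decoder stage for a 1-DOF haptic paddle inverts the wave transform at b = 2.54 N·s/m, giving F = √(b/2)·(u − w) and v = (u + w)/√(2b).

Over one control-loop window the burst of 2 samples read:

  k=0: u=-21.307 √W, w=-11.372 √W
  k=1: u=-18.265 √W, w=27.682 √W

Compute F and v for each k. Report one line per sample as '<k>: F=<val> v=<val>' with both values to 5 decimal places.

0: F=-11.19618 v=-14.49896
1: F=-51.77964 v=4.17812

k=0: u−w=-9.93500, u+w=-32.67900; √(b/2)=1.12694, √(2b)=2.25389; F=1.12694×(-9.935)=-11.19618, v=-32.67900/2.25389=-14.49896
k=1: u−w=-45.94700, u+w=9.41700; √(b/2)=1.12694, √(2b)=2.25389; F=1.12694×(-45.947)=-51.77964, v=9.41700/2.25389=4.17812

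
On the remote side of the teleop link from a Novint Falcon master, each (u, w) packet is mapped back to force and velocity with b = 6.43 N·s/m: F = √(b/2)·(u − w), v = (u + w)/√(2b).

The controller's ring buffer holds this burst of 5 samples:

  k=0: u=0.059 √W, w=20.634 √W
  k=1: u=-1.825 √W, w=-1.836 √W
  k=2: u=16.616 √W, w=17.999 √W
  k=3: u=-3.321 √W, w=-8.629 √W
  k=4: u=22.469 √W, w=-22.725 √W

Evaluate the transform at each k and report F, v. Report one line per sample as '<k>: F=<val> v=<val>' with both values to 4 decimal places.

0: F=-36.8918 v=5.7704
1: F=0.0197 v=-1.0209
2: F=-2.4798 v=9.6526
3: F=9.5175 v=-3.3323
4: F=81.0347 v=-0.0714

k=0: u−w=-20.5750, u+w=20.6930; √(b/2)=1.7930, √(2b)=3.5861; F=1.7930×(-20.575)=-36.8918, v=20.6930/3.5861=5.7704
k=1: u−w=0.0110, u+w=-3.6610; √(b/2)=1.7930, √(2b)=3.5861; F=1.7930×0.011=0.0197, v=-3.6610/3.5861=-1.0209
k=2: u−w=-1.3830, u+w=34.6150; √(b/2)=1.7930, √(2b)=3.5861; F=1.7930×(-1.383)=-2.4798, v=34.6150/3.5861=9.6526
k=3: u−w=5.3080, u+w=-11.9500; √(b/2)=1.7930, √(2b)=3.5861; F=1.7930×5.308=9.5175, v=-11.9500/3.5861=-3.3323
k=4: u−w=45.1940, u+w=-0.2560; √(b/2)=1.7930, √(2b)=3.5861; F=1.7930×45.194=81.0347, v=-0.2560/3.5861=-0.0714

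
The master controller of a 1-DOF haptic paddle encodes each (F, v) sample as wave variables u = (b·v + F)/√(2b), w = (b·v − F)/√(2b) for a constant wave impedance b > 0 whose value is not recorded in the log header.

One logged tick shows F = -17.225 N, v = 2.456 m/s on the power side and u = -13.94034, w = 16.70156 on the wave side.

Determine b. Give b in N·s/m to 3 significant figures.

b = 0.632 N·s/m

u + w = 2.76122;  u + w = √(2b)·v, so √(2b) = 2.76122/2.456 = 1.12428.
b = (√(2b))²/2 = 1.26399/2 = 0.63200.
(Check via u − w = 2F/√(2b): u − w = -30.64190, 2F/√(2b) = -30.64196.)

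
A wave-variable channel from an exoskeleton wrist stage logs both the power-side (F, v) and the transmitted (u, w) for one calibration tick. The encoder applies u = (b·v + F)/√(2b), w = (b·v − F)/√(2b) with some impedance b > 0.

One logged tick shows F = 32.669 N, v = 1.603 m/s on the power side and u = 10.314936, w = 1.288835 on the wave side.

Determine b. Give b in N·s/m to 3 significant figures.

u + w = 11.603771;  u + w = √(2b)·v, so √(2b) = 11.603771/1.603 = 7.238784.
b = (√(2b))²/2 = 52.399996/2 = 26.199998.
(Check via u − w = 2F/√(2b): u − w = 9.026101, 2F/√(2b) = 9.026101.)

b = 26.2 N·s/m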